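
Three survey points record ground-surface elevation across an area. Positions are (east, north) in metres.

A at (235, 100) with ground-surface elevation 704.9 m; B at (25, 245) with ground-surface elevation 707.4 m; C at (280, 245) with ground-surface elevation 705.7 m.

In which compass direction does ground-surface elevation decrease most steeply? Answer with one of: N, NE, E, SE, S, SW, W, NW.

SE

Differences from A: to B (Δx, Δy, Δh) = (-210, 145, +2.5); to C = (45, 145, +0.8).
Determinant of the coordinate differences = (-210)·145 − 45·145 = -36975.
∂z/∂x = [(+2.5)·145 − (+0.8)·145] / -36975 = -0.006667
∂z/∂y = [(-210)·(+0.8) − 45·(+2.5)] / -36975 = +0.007586
Steepest decrease is along −∇f = (+0.006667 E, -0.007586 N) → southeast.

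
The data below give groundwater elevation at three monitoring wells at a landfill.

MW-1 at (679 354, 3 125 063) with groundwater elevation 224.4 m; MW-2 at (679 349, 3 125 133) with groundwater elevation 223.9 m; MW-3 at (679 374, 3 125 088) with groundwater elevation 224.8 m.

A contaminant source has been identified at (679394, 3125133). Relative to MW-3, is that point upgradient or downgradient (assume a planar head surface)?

upgradient

Taking MW-1 as reference: MW-2−MW-1 = (-5, 70, -0.5); MW-3−MW-1 = (20, 25, +0.4).
Determinant of the coordinate differences = (-5)·25 − 20·70 = -1525.
∂h/∂x = [(-0.5)·25 − (+0.4)·70] / -1525 = +0.02656
∂h/∂y = [(-5)·(+0.4) − 20·(-0.5)] / -1525 = -0.005246
Head at (679394, 3125133) = 224.4 + (+0.02656)·(40) + (-0.005246)·(70) = 225.10 m.
That is higher than the 224.8 m at MW-3, so the point is upgradient.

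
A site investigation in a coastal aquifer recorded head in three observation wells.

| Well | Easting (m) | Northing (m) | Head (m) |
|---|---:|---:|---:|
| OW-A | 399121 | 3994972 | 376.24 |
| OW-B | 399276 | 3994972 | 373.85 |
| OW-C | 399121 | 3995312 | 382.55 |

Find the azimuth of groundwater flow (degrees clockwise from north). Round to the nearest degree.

140°

∂h/∂x = (373.85 − 376.24) / (399276 − 399121) = -0.01542
∂h/∂y = (382.55 − 376.24) / (3995312 − 3994972) = +0.01856
Flow direction (−∇h) has components (+0.01542 E, -0.01856 N).
Azimuth = atan2(E, N) = atan2(+0.01542, -0.01856) = 140.3° ≈ 140°.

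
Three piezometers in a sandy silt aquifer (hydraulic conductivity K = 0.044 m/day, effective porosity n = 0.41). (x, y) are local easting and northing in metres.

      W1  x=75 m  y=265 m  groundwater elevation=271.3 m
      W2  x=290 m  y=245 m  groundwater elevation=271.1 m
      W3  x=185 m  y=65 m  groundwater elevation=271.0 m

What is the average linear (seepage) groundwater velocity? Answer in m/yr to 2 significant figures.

Differences from W1: to W2 (Δx, Δy, Δh) = (215, -20, -0.2); to W3 = (110, -200, -0.3).
Determinant of the coordinate differences = 215·(-200) − 110·(-20) = -40800.
∂h/∂x = [(-0.2)·(-200) − (-0.3)·(-20)] / -40800 = -0.0008333
∂h/∂y = [215·(-0.3) − 110·(-0.2)] / -40800 = +0.001042
|∇h| = √(-0.0008333² + 0.001042²) = 0.001334
Seepage velocity v = K·i/n = 0.044 × 0.001334 / 0.41 = 0.0001432 m/day = 0.0523 m/yr.

0.052 m/yr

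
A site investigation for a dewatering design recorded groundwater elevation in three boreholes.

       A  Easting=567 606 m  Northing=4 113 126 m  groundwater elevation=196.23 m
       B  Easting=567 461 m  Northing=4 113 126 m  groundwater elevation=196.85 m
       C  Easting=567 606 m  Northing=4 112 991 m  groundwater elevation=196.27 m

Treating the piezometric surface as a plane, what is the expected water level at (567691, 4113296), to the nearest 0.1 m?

195.8 m

∂h/∂x = (196.85 − 196.23) / (567461 − 567606) = -0.004276
∂h/∂y = (196.27 − 196.23) / (4112991 − 4113126) = -0.0002963
h(567691, 4113296) = 196.23 + (-0.004276)·(85) + (-0.0002963)·(170) = 196.23 -0.363 -0.050 = 195.816 m.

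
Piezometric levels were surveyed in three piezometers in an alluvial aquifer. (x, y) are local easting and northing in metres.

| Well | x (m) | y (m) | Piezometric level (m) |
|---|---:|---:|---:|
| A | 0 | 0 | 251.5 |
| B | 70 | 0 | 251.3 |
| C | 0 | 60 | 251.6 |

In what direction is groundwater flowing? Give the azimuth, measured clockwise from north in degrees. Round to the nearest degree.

120°

∂h/∂x = (251.3 − 251.5) / (70 − 0) = -0.002857
∂h/∂y = (251.6 − 251.5) / (60 − 0) = +0.001667
Flow direction (−∇h) has components (+0.002857 E, -0.001667 N).
Azimuth = atan2(E, N) = atan2(+0.002857, -0.001667) = 120.3° ≈ 120°.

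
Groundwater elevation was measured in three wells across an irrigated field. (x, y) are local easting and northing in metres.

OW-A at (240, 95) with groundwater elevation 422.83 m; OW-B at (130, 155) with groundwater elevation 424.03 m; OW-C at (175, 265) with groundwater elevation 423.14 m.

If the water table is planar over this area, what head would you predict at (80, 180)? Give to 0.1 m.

424.6 m

Three-point gradient (reference OW-A): Δ to OW-B = (-110, 60, +1.20), Δ to OW-C = (-65, 170, +0.31).
∂h/∂x = -0.01253, ∂h/∂y = -0.002966 (det = -14800).
h(80, 180) = 422.83 + (-0.01253)·(-160) + (-0.002966)·(85) = 422.83 +2.004 -0.252 = 424.582 m.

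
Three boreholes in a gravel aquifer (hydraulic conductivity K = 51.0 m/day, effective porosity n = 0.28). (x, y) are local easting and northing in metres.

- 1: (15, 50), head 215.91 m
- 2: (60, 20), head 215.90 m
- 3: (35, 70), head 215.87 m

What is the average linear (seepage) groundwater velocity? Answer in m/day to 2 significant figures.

0.26 m/day

Differences from 1: to 2 (Δx, Δy, Δh) = (45, -30, -0.01); to 3 = (20, 20, -0.04).
Determinant of the coordinate differences = 45·20 − 20·(-30) = 1500.
∂h/∂x = [(-0.01)·20 − (-0.04)·(-30)] / 1500 = -0.0009333
∂h/∂y = [45·(-0.04) − 20·(-0.01)] / 1500 = -0.001067
|∇h| = √(-0.0009333² + -0.001067²) = 0.001418
Seepage velocity v = K·i/n = 51.0 × 0.001418 / 0.28 = 0.2583 m/day.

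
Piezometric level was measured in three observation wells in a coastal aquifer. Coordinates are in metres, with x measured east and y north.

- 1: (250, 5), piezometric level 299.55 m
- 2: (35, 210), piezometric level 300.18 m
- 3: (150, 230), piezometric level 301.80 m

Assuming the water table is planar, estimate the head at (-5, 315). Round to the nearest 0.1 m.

Three-point gradient (reference 1): Δ to 2 = (-215, 205, +0.63), Δ to 3 = (-100, 225, +2.25).
∂h/∂x = +0.01146, ∂h/∂y = +0.01509 (det = -27875).
h(-5, 315) = 299.55 + (+0.01146)·(-255) + (+0.01509)·(310) = 299.55 -2.923 +4.679 = 301.306 m.

301.3 m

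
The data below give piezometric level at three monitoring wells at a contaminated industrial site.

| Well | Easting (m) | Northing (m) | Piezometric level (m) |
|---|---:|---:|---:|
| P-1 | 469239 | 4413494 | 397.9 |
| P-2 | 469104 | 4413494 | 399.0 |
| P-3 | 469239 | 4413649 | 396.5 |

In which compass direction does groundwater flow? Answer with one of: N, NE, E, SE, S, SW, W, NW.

∂h/∂x = (399.0 − 397.9) / (469104 − 469239) = -0.008148
∂h/∂y = (396.5 − 397.9) / (4413649 − 4413494) = -0.009032
Flow = −∇h = (+0.008148 east, +0.009032 north), which points northeast.

NE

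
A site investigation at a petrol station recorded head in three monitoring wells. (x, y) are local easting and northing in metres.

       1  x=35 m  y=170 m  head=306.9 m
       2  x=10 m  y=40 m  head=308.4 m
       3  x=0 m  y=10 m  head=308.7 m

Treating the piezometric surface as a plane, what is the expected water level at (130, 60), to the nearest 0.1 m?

Differences from 1: to 2 (Δx, Δy, Δh) = (-25, -130, +1.5); to 3 = (-35, -160, +1.8).
Determinant of the coordinate differences = (-25)·(-160) − (-35)·(-130) = -550.
∂h/∂x = [(+1.5)·(-160) − (+1.8)·(-130)] / -550 = +0.01091
∂h/∂y = [(-25)·(+1.8) − (-35)·(+1.5)] / -550 = -0.01364
h(130, 60) = 306.9 + (+0.01091)·(95) + (-0.01364)·(-110) = 306.9 +1.036 +1.500 = 309.436 m.

309.4 m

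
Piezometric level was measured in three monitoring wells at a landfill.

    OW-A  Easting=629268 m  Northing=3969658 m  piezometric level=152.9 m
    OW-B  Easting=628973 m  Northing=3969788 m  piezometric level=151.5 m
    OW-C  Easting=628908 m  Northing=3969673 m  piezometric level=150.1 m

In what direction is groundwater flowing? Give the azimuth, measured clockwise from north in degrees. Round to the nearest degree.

227°

Three-point gradient (reference OW-A): Δ to OW-B = (-295, 130, -1.4), Δ to OW-C = (-360, 15, -2.8).
∂h/∂x = +0.008094, ∂h/∂y = +0.007599 (det = 42375).
Flow direction (−∇h) has components (-0.008094 E, -0.007599 N).
Azimuth = atan2(E, N) = atan2(-0.008094, -0.007599) = 226.8° ≈ 227°.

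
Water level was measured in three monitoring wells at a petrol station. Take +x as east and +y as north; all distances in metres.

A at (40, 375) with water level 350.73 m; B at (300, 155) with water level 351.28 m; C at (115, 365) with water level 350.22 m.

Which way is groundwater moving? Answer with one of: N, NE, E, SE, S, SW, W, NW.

NE

With h = a·x + b·y + c and A as origin, the differences give:
  260·a + (-220)·b = +0.55
  75·a + (-10)·b = -0.51
Eliminate b (×(-10) and ×(-220), subtract): 13900·a = -117.700 → a = ∂h/∂x = -0.008468
Back-substitute: b = ∂h/∂y = -0.01251.
Flow = −∇h = (+0.008468 east, +0.01251 north), which points northeast.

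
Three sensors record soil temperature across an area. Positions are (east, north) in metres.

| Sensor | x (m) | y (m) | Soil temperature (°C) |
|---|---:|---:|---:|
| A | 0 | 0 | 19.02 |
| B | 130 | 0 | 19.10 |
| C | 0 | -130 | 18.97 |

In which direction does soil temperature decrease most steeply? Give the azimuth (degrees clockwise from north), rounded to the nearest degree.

∂T/∂x = (19.10 − 19.02) / (130 − 0) = +0.0006154
∂T/∂y = (18.97 − 19.02) / (-130 − 0) = +0.0003846
Steepest decrease is along −∇f: components (-0.0006154 E, -0.0003846 N).
Azimuth = atan2(-0.0006154, -0.0003846) = 238.0° ≈ 238°.

238°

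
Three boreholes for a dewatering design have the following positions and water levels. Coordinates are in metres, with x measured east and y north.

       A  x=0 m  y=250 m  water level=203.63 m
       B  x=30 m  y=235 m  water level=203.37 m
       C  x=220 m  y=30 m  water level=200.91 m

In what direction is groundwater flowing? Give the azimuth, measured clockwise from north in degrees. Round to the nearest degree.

Three-point gradient (reference A): Δ to B = (30, -15, -0.26), Δ to C = (220, -220, -2.72).
∂h/∂x = -0.004970, ∂h/∂y = +0.007394 (det = -3300).
Flow direction (−∇h) has components (+0.004970 E, -0.007394 N).
Azimuth = atan2(E, N) = atan2(+0.004970, -0.007394) = 146.1° ≈ 146°.

146°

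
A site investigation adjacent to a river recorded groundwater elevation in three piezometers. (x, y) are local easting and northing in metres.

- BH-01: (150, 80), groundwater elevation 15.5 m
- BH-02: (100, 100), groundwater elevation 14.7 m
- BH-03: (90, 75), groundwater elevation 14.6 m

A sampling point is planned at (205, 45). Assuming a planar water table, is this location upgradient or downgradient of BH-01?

upgradient

Differences from BH-01: to BH-02 (Δx, Δy, Δh) = (-50, 20, -0.8); to BH-03 = (-60, -5, -0.9).
Solve a·Δx + b·Δy = Δh: det = (-50)·(-5) − (-60)·20 = 1450.
∂h/∂x = [(-0.8)·(-5) − (-0.9)·20] / 1450 = +0.01517
∂h/∂y = [(-50)·(-0.9) − (-60)·(-0.8)] / 1450 = -0.002069
Head at (205, 45) = 15.5 + (+0.01517)·(55) + (-0.002069)·(-35) = 16.41 m.
That is higher than the 15.5 m at BH-01, so the point is upgradient.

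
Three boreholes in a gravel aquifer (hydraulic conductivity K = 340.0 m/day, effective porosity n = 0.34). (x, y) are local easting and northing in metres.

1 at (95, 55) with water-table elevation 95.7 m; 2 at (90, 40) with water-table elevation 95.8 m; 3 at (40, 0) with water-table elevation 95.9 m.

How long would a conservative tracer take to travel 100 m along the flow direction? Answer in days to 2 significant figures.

11 days

Differences from 1: to 2 (Δx, Δy, Δh) = (-5, -15, +0.1); to 3 = (-55, -55, +0.2).
Determinant of the coordinate differences = (-5)·(-55) − (-55)·(-15) = -550.
∂h/∂x = [(+0.1)·(-55) − (+0.2)·(-15)] / -550 = +0.004545
∂h/∂y = [(-5)·(+0.2) − (-55)·(+0.1)] / -550 = -0.008182
|∇h| = √(0.004545² + -0.008182²) = 0.00936
Seepage velocity v = K·i/n = 340.0 × 0.00936 / 0.34 = 9.36 m/day.
t = 100 / 9.36 = 10.68 days.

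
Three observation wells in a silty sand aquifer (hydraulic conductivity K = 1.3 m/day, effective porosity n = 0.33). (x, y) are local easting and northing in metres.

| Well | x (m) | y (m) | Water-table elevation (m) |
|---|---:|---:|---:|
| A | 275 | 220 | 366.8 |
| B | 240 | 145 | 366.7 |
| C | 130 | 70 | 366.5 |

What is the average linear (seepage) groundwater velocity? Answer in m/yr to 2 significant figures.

2.2 m/yr

Differences from A: to B (Δx, Δy, Δh) = (-35, -75, -0.1); to C = (-145, -150, -0.3).
Solve a·Δx + b·Δy = Δh: det = (-35)·(-150) − (-145)·(-75) = -5625.
∂h/∂x = [(-0.1)·(-150) − (-0.3)·(-75)] / -5625 = +0.001333
∂h/∂y = [(-35)·(-0.3) − (-145)·(-0.1)] / -5625 = +0.0007111
|∇h| = √(0.001333² + 0.0007111²) = 0.001511
Seepage velocity v = K·i/n = 1.3 × 0.001511 / 0.33 = 0.005952 m/day = 2.174 m/yr.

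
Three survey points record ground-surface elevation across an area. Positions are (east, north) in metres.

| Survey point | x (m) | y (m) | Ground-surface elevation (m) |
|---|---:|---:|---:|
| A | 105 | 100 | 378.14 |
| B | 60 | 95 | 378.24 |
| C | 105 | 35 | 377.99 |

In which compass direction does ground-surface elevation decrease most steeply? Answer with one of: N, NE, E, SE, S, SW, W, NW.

Differences from A: to B (Δx, Δy, Δh) = (-45, -5, +0.10); to C = (0, -65, -0.15).
Solve a·Δx + b·Δy = Δz: det = (-45)·(-65) − 0·(-5) = 2925.
∂z/∂x = [(+0.10)·(-65) − (-0.15)·(-5)] / 2925 = -0.002479
∂z/∂y = [(-45)·(-0.15) − 0·(+0.10)] / 2925 = +0.002308
Steepest decrease is along −∇f = (+0.002479 E, -0.002308 N) → southeast.

SE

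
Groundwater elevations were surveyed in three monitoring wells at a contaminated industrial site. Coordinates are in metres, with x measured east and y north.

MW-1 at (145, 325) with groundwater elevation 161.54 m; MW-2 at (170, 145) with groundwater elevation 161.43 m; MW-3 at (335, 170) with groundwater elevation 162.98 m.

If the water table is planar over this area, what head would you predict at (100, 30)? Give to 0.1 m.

With h = a·x + b·y + c and MW-1 as origin, the differences give:
  25·a + (-180)·b = -0.11
  190·a + (-155)·b = +1.44
Eliminate b (×(-155) and ×(-180), subtract): 30325·a = 276.250 → a = ∂h/∂x = +0.009110
Back-substitute: b = ∂h/∂y = +0.001876.
h(100, 30) = 161.54 + (+0.009110)·(-45) + (+0.001876)·(-295) = 161.54 -0.410 -0.554 = 160.577 m.

160.6 m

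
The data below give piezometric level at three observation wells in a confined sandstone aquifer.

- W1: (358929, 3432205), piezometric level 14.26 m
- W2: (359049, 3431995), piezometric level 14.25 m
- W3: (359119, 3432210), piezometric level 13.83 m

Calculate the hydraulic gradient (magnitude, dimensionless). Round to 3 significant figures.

Taking W1 as reference: W2−W1 = (120, -210, -0.01); W3−W1 = (190, 5, -0.43).
Solve a·Δx + b·Δy = Δh: det = 120·5 − 190·(-210) = 40500.
∂h/∂x = [(-0.01)·5 − (-0.43)·(-210)] / 40500 = -0.002231
∂h/∂y = [120·(-0.43) − 190·(-0.01)] / 40500 = -0.001227
|∇h| = √(-0.002231² + -0.001227²) = 0.002546

0.00255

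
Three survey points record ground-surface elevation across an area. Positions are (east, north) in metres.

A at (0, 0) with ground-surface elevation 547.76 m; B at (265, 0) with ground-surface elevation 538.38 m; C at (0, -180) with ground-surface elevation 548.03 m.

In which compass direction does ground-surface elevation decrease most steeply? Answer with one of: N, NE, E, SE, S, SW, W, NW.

∂z/∂x = (538.38 − 547.76) / (265 − 0) = -0.03540
∂z/∂y = (548.03 − 547.76) / (-180 − 0) = -0.001500
Steepest decrease is along −∇f = (+0.03540 E, +0.001500 N) → east.

E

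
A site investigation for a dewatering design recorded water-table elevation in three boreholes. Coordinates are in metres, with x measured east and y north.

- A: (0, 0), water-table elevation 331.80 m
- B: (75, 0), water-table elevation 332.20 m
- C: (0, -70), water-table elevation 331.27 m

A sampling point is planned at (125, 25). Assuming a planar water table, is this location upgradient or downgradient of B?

upgradient

∂h/∂x = (332.20 − 331.80) / (75 − 0) = +0.005333
∂h/∂y = (331.27 − 331.80) / (-70 − 0) = +0.007571
Head at (125, 25) = 331.80 + (+0.005333)·(125) + (+0.007571)·(25) = 332.66 m.
That is higher than the 332.20 m at B, so the point is upgradient.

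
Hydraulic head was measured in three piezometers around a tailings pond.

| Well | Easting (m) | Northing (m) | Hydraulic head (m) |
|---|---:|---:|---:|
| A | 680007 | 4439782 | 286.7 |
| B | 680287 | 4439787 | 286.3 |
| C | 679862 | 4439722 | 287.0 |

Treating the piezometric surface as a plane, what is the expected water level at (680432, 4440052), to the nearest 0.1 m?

Differences from A: to B (Δx, Δy, Δh) = (280, 5, -0.4); to C = (-145, -60, +0.3).
Solve a·Δx + b·Δy = Δh: det = 280·(-60) − (-145)·5 = -16075.
∂h/∂x = [(-0.4)·(-60) − (+0.3)·5] / -16075 = -0.001400
∂h/∂y = [280·(+0.3) − (-145)·(-0.4)] / -16075 = -0.001617
h(680432, 4440052) = 286.7 + (-0.001400)·(425) + (-0.001617)·(270) = 286.7 -0.595 -0.437 = 285.668 m.

285.7 m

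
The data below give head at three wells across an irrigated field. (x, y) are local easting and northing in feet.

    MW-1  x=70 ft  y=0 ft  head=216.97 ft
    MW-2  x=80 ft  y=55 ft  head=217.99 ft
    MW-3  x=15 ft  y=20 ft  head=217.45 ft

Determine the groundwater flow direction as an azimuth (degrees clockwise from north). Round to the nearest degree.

174°

With h = a·x + b·y + c and MW-1 as origin, the differences give:
  10·a + 55·b = +1.02
  (-55)·a + 20·b = +0.48
Eliminate b (×20 and ×55, subtract): 3225·a = -6.000 → a = ∂h/∂x = -0.001860
Back-substitute: b = ∂h/∂y = +0.01888.
Flow direction (−∇h) has components (+0.001860 E, -0.01888 N).
Azimuth = atan2(E, N) = atan2(+0.001860, -0.01888) = 174.4° ≈ 174°.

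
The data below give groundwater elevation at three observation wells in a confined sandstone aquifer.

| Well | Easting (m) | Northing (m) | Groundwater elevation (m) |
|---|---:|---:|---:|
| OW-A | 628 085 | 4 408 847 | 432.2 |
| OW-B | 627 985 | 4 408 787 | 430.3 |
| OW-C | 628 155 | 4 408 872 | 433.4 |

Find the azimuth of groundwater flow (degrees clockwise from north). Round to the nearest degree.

242°

With h = a·x + b·y + c and OW-A as origin, the differences give:
  (-100)·a + (-60)·b = -1.9
  70·a + 25·b = +1.2
Eliminate b (×25 and ×(-60), subtract): 1700·a = 24.50 → a = ∂h/∂x = +0.01441
Back-substitute: b = ∂h/∂y = +0.007647.
Flow direction (−∇h) has components (-0.01441 E, -0.007647 N).
Azimuth = atan2(E, N) = atan2(-0.01441, -0.007647) = 242.0° ≈ 242°.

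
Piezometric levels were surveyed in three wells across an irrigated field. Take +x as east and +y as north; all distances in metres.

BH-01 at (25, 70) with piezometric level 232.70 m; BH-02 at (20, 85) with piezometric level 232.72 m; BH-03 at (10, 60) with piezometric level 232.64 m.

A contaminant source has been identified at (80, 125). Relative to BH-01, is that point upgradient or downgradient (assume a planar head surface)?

upgradient

Three-point gradient (reference BH-01): Δ to BH-02 = (-5, 15, +0.02), Δ to BH-03 = (-15, -10, -0.06).
∂h/∂x = +0.002545, ∂h/∂y = +0.002182 (det = 275).
Head at (80, 125) = 232.70 + (+0.002545)·(55) + (+0.002182)·(55) = 232.96 m.
That is higher than the 232.70 m at BH-01, so the point is upgradient.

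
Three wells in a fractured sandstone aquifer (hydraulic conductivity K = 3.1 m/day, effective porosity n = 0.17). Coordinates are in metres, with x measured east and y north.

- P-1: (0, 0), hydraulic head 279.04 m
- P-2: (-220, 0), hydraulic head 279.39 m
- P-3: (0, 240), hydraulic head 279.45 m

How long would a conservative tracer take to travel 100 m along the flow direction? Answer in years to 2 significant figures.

6.4 years

∂h/∂x = (279.39 − 279.04) / (-220 − 0) = -0.001591
∂h/∂y = (279.45 − 279.04) / (240 − 0) = +0.001708
|∇h| = √(-0.001591² + 0.001708²) = 0.002334
Seepage velocity v = K·i/n = 3.1 × 0.002334 / 0.17 = 0.04256 m/day.
t = 100 / 0.04256 = 2350 days = 6.43 years.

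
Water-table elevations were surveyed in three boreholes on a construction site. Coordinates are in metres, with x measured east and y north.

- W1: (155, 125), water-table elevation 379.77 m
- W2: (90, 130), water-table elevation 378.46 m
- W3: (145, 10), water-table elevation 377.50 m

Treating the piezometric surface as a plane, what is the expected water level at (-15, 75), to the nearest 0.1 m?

375.2 m

With h = a·x + b·y + c and W1 as origin, the differences give:
  (-65)·a + 5·b = -1.31
  (-10)·a + (-115)·b = -2.27
Eliminate b (×(-115) and ×5, subtract): 7525·a = 162.000 → a = ∂h/∂x = +0.02153
Back-substitute: b = ∂h/∂y = +0.01787.
h(-15, 75) = 379.77 + (+0.02153)·(-170) + (+0.01787)·(-50) = 379.77 -3.660 -0.893 = 375.217 m.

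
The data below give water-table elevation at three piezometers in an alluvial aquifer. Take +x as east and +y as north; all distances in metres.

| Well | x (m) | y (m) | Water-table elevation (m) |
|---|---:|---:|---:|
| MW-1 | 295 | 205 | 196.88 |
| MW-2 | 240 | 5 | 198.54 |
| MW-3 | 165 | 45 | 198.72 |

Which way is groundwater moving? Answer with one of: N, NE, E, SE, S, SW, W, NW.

NE

Three-point gradient (reference MW-1): Δ to MW-2 = (-55, -200, +1.66), Δ to MW-3 = (-130, -160, +1.84).
∂h/∂x = -0.005953, ∂h/∂y = -0.006663 (det = -17200).
Flow = −∇h = (+0.005953 east, +0.006663 north), which points northeast.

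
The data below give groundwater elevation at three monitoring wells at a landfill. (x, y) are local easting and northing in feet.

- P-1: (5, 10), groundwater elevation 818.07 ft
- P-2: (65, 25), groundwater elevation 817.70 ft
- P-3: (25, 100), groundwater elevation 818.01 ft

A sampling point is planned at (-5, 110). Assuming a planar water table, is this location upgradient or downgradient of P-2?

upgradient

With h = a·x + b·y + c and P-1 as origin, the differences give:
  60·a + 15·b = -0.37
  20·a + 90·b = -0.06
Eliminate b (×90 and ×15, subtract): 5100·a = -32.400 → a = ∂h/∂x = -0.006353
Back-substitute: b = ∂h/∂y = +0.0007451.
Head at (-5, 110) = 818.07 + (-0.006353)·(-10) + (+0.0007451)·(100) = 818.21 ft.
That is higher than the 817.70 ft at P-2, so the point is upgradient.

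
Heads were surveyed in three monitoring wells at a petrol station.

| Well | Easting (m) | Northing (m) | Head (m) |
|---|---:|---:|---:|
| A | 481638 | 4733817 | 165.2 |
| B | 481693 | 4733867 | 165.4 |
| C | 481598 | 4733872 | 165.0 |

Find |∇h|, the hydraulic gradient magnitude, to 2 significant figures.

With h = a·x + b·y + c and A as origin, the differences give:
  55·a + 50·b = +0.2
  (-40)·a + 55·b = -0.2
Eliminate b (×55 and ×50, subtract): 5025·a = 21.00 → a = ∂h/∂x = +0.004179
Back-substitute: b = ∂h/∂y = -0.0005970.
|∇h| = √(0.004179² + -0.0005970²) = 0.004221

0.0042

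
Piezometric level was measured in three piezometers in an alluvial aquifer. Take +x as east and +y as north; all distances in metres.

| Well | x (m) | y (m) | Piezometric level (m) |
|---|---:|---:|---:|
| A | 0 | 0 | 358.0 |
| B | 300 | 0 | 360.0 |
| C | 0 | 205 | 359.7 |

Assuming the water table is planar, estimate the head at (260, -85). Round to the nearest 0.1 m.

∂h/∂x = (360.0 − 358.0) / (300 − 0) = +0.006667
∂h/∂y = (359.7 − 358.0) / (205 − 0) = +0.008293
h(260, -85) = 358.0 + (+0.006667)·(260) + (+0.008293)·(-85) = 358.0 +1.733 -0.705 = 359.028 m.

359.0 m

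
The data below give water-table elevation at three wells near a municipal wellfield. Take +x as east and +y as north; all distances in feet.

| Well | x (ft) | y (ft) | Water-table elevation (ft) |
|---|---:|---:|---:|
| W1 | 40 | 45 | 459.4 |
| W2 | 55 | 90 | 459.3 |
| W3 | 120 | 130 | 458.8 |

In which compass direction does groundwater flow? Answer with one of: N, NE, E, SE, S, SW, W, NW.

E

With h = a·x + b·y + c and W1 as origin, the differences give:
  15·a + 45·b = -0.1
  80·a + 85·b = -0.6
Eliminate b (×85 and ×45, subtract): -2325·a = 18.50 → a = ∂h/∂x = -0.007957
Back-substitute: b = ∂h/∂y = +0.0004301.
Flow = −∇h = (+0.007957 east, -0.0004301 north), which points east.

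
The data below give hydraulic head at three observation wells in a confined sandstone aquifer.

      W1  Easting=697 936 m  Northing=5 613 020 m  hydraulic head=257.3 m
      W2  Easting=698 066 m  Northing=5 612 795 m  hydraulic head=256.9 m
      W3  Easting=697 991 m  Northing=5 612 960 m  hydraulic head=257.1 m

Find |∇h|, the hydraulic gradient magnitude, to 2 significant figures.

0.0047

With h = a·x + b·y + c and W1 as origin, the differences give:
  130·a + (-225)·b = -0.4
  55·a + (-60)·b = -0.2
Eliminate b (×(-60) and ×(-225), subtract): 4575·a = -21.00 → a = ∂h/∂x = -0.004590
Back-substitute: b = ∂h/∂y = -0.0008743.
|∇h| = √(-0.004590² + -0.0008743²) = 0.004673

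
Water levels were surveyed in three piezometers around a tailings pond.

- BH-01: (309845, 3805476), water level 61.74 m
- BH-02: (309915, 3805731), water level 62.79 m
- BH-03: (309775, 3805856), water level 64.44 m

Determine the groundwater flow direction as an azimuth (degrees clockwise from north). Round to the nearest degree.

132°

Differences from BH-01: to BH-02 (Δx, Δy, Δh) = (70, 255, +1.05); to BH-03 = (-70, 380, +2.70).
Solve a·Δx + b·Δy = Δh: det = 70·380 − (-70)·255 = 44450.
∂h/∂x = [(+1.05)·380 − (+2.70)·255] / 44450 = -0.006513
∂h/∂y = [70·(+2.70) − (-70)·(+1.05)] / 44450 = +0.005906
Flow direction (−∇h) has components (+0.006513 E, -0.005906 N).
Azimuth = atan2(E, N) = atan2(+0.006513, -0.005906) = 132.2° ≈ 132°.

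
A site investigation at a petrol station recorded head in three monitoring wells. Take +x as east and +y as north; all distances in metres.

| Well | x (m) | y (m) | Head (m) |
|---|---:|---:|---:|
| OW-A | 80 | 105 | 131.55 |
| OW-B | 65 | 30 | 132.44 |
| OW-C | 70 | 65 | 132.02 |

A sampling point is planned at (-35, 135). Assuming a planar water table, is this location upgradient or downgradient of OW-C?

downgradient

Differences from OW-A: to OW-B (Δx, Δy, Δh) = (-15, -75, +0.89); to OW-C = (-10, -40, +0.47).
Solve a·Δx + b·Δy = Δh: det = (-15)·(-40) − (-10)·(-75) = -150.
∂h/∂x = [(+0.89)·(-40) − (+0.47)·(-75)] / -150 = +0.002333
∂h/∂y = [(-15)·(+0.47) − (-10)·(+0.89)] / -150 = -0.01233
Head at (-35, 135) = 131.55 + (+0.002333)·(-115) + (-0.01233)·(30) = 130.91 m.
That is lower than the 132.02 m at OW-C, so the point is downgradient.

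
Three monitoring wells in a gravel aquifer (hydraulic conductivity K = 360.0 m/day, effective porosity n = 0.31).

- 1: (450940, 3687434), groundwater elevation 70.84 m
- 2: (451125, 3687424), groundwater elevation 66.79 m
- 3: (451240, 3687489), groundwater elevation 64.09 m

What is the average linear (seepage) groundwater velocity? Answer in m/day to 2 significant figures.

With h = a·x + b·y + c and 1 as origin, the differences give:
  185·a + (-10)·b = -4.05
  300·a + 55·b = -6.75
Eliminate b (×55 and ×(-10), subtract): 13175·a = -290.250 → a = ∂h/∂x = -0.02203
Back-substitute: b = ∂h/∂y = -0.002562.
|∇h| = √(-0.02203² + -0.002562²) = 0.02218
Seepage velocity v = K·i/n = 360.0 × 0.02218 / 0.31 = 25.76 m/day.

26 m/day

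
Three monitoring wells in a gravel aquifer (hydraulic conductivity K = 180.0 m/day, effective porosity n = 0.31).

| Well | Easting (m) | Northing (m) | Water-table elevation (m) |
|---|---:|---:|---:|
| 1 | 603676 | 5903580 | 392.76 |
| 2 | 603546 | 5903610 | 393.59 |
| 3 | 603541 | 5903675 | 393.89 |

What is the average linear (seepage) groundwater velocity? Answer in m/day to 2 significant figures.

4.0 m/day

Differences from 1: to 2 (Δx, Δy, Δh) = (-130, 30, +0.83); to 3 = (-135, 95, +1.13).
Solve a·Δx + b·Δy = Δh: det = (-130)·95 − (-135)·30 = -8300.
∂h/∂x = [(+0.83)·95 − (+1.13)·30] / -8300 = -0.005416
∂h/∂y = [(-130)·(+1.13) − (-135)·(+0.83)] / -8300 = +0.004199
|∇h| = √(-0.005416² + 0.004199²) = 0.006853
Seepage velocity v = K·i/n = 180.0 × 0.006853 / 0.31 = 3.979 m/day.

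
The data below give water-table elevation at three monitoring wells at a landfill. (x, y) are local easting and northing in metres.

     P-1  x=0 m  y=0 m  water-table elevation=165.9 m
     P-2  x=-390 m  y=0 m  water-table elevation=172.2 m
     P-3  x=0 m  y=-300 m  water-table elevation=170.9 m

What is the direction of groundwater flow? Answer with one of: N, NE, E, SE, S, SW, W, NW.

∂h/∂x = (172.2 − 165.9) / (-390 − 0) = -0.01615
∂h/∂y = (170.9 − 165.9) / (-300 − 0) = -0.01667
Flow = −∇h = (+0.01615 east, +0.01667 north), which points northeast.

NE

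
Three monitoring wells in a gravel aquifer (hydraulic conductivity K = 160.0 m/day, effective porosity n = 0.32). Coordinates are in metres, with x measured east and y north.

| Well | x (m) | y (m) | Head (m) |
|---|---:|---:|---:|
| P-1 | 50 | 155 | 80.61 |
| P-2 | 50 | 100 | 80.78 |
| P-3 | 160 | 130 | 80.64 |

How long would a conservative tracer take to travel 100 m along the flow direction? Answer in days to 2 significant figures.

64 days

With h = a·x + b·y + c and P-1 as origin, the differences give:
  0·a + (-55)·b = +0.17
  110·a + (-25)·b = +0.03
Eliminate b (×(-25) and ×(-55), subtract): 6050·a = -2.600 → a = ∂h/∂x = -0.0004298
Back-substitute: b = ∂h/∂y = -0.003091.
|∇h| = √(-0.0004298² + -0.003091²) = 0.003121
Seepage velocity v = K·i/n = 160.0 × 0.003121 / 0.32 = 1.56 m/day.
t = 100 / 1.56 = 64.1 days.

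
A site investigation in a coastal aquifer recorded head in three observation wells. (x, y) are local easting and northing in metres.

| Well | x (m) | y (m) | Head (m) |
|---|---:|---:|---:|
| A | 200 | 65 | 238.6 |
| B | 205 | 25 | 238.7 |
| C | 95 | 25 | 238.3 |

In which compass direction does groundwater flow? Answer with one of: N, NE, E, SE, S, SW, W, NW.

NW

Three-point gradient (reference A): Δ to B = (5, -40, +0.1), Δ to C = (-105, -40, -0.3).
∂h/∂x = +0.003636, ∂h/∂y = -0.002045 (det = -4400).
Flow = −∇h = (-0.003636 east, +0.002045 north), which points northwest.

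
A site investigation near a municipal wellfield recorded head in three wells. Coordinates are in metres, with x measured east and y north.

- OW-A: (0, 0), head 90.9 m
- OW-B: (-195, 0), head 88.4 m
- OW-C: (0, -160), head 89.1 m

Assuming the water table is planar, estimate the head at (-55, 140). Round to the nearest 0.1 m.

∂h/∂x = (88.4 − 90.9) / (-195 − 0) = +0.01282
∂h/∂y = (89.1 − 90.9) / (-160 − 0) = +0.01125
h(-55, 140) = 90.9 + (+0.01282)·(-55) + (+0.01125)·(140) = 90.9 -0.705 +1.575 = 91.770 m.

91.8 m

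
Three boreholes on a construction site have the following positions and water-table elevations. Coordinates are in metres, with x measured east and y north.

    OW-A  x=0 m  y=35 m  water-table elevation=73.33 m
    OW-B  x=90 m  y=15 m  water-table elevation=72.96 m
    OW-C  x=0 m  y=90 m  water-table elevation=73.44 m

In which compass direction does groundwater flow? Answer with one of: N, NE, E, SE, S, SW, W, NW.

SE

With h = a·x + b·y + c and OW-A as origin, the differences give:
  90·a + (-20)·b = -0.37
  0·a + 55·b = +0.11
Eliminate b (×55 and ×(-20), subtract): 4950·a = -18.150 → a = ∂h/∂x = -0.003667
Back-substitute: b = ∂h/∂y = +0.002000.
Flow = −∇h = (+0.003667 east, -0.002000 north), which points southeast.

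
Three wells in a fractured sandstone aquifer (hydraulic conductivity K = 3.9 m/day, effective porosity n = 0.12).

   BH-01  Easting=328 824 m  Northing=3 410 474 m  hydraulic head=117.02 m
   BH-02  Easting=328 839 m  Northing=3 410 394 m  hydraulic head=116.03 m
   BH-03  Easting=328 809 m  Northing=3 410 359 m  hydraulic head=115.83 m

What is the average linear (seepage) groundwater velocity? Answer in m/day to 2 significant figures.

Three-point gradient (reference BH-01): Δ to BH-02 = (15, -80, -0.99), Δ to BH-03 = (-15, -115, -1.19).
∂h/∂x = -0.006376, ∂h/∂y = +0.01118 (det = -2925).
|∇h| = √(-0.006376² + 0.01118²) = 0.01287
Seepage velocity v = K·i/n = 3.9 × 0.01287 / 0.12 = 0.4183 m/day.

0.42 m/day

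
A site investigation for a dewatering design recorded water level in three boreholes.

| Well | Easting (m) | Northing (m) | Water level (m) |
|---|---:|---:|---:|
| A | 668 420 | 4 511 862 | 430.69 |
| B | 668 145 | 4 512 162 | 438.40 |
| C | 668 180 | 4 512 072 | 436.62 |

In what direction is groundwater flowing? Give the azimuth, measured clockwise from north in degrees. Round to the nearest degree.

Differences from A: to B (Δx, Δy, Δh) = (-275, 300, +7.71); to C = (-240, 210, +5.93).
Solve a·Δx + b·Δy = Δh: det = (-275)·210 − (-240)·300 = 14250.
∂h/∂x = [(+7.71)·210 − (+5.93)·300] / 14250 = -0.01122
∂h/∂y = [(-275)·(+5.93) − (-240)·(+7.71)] / 14250 = +0.01541
Flow direction (−∇h) has components (+0.01122 E, -0.01541 N).
Azimuth = atan2(E, N) = atan2(+0.01122, -0.01541) = 143.9° ≈ 144°.

144°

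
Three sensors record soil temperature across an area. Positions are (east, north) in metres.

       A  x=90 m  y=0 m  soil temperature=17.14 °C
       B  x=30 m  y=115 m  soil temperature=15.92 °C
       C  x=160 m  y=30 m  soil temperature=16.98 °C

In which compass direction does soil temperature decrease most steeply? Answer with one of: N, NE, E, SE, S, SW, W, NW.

With T = a·x + b·y + c and A as origin, the differences give:
  (-60)·a + 115·b = -1.22
  70·a + 30·b = -0.16
Eliminate b (×30 and ×115, subtract): -9850·a = -18.200 → a = ∂T/∂x = +0.001848
Back-substitute: b = ∂T/∂y = -0.009645.
Steepest decrease is along −∇f = (-0.001848 E, +0.009645 N) → north.

N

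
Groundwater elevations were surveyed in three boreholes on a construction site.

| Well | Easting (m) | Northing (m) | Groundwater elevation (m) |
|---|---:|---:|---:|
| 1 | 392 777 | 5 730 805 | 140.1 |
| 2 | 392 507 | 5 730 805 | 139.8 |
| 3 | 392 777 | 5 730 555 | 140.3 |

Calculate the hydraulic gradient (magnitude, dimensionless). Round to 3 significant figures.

∂h/∂x = (139.8 − 140.1) / (392507 − 392777) = +0.001111
∂h/∂y = (140.3 − 140.1) / (5730555 − 5730805) = -0.0008000
|∇h| = √(0.001111² + -0.0008000²) = 0.001369

0.00137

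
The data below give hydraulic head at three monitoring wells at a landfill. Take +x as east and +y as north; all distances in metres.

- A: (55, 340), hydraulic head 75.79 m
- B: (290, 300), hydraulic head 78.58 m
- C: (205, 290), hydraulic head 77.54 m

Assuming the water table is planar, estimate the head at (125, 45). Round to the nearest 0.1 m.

Taking A as reference: B−A = (235, -40, +2.79); C−A = (150, -50, +1.75).
Solve a·Δx + b·Δy = Δh: det = 235·(-50) − 150·(-40) = -5750.
∂h/∂x = [(+2.79)·(-50) − (+1.75)·(-40)] / -5750 = +0.01209
∂h/∂y = [235·(+1.75) − 150·(+2.79)] / -5750 = +0.001261
h(125, 45) = 75.79 + (+0.01209)·(70) + (+0.001261)·(-295) = 75.79 +0.846 -0.372 = 76.264 m.

76.3 m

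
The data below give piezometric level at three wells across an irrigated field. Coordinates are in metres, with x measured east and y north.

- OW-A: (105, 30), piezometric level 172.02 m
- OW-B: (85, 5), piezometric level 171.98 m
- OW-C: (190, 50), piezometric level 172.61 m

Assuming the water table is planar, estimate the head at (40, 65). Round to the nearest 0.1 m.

With h = a·x + b·y + c and OW-A as origin, the differences give:
  (-20)·a + (-25)·b = -0.04
  85·a + 20·b = +0.59
Eliminate b (×20 and ×(-25), subtract): 1725·a = 13.950 → a = ∂h/∂x = +0.008087
Back-substitute: b = ∂h/∂y = -0.004870.
h(40, 65) = 172.02 + (+0.008087)·(-65) + (-0.004870)·(35) = 172.02 -0.526 -0.170 = 171.324 m.

171.3 m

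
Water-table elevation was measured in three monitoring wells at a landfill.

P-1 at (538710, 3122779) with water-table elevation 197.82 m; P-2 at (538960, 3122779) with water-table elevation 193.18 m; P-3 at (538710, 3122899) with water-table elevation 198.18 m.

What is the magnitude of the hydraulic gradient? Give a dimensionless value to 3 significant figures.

0.0188

∂h/∂x = (193.18 − 197.82) / (538960 − 538710) = -0.01856
∂h/∂y = (198.18 − 197.82) / (3122899 − 3122779) = +0.003000
|∇h| = √(-0.01856² + 0.003000²) = 0.0188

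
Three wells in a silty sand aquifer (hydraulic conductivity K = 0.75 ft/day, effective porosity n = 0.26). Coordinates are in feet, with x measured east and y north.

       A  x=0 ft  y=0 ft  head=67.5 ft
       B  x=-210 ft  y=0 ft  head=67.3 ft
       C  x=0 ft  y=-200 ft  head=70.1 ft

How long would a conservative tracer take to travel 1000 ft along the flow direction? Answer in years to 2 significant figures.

73 years

∂h/∂x = (67.3 − 67.5) / (-210 − 0) = +0.0009524
∂h/∂y = (70.1 − 67.5) / (-200 − 0) = -0.01300
|∇h| = √(0.0009524² + -0.01300²) = 0.01303
Seepage velocity v = K·i/n = 0.75 × 0.01303 / 0.26 = 0.03759 ft/day.
t = 1000 / 0.03759 = 2.66e+04 days = 72.8 years.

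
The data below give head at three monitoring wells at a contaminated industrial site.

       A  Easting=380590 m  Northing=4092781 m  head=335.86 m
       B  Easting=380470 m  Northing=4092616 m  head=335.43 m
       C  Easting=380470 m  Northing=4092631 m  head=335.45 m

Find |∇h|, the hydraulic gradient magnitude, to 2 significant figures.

With h = a·x + b·y + c and A as origin, the differences give:
  (-120)·a + (-165)·b = -0.43
  (-120)·a + (-150)·b = -0.41
Eliminate b (×(-150) and ×(-165), subtract): -1800·a = -3.150 → a = ∂h/∂x = +0.001750
Back-substitute: b = ∂h/∂y = +0.001333.
|∇h| = √(0.001750² + 0.001333²) = 0.0022

0.0022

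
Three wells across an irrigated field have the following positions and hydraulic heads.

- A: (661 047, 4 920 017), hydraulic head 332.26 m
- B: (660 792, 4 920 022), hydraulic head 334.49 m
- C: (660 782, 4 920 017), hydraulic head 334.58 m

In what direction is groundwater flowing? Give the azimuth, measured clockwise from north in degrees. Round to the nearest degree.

Taking A as reference: B−A = (-255, 5, +2.23); C−A = (-265, 0, +2.32).
Determinant of the coordinate differences = (-255)·0 − (-265)·5 = 1325.
∂h/∂x = [(+2.23)·0 − (+2.32)·5] / 1325 = -0.008755
∂h/∂y = [(-255)·(+2.32) − (-265)·(+2.23)] / 1325 = -0.0004906
Flow direction (−∇h) has components (+0.008755 E, +0.0004906 N).
Azimuth = atan2(E, N) = atan2(+0.008755, +0.0004906) = 86.8° ≈ 087°.

087°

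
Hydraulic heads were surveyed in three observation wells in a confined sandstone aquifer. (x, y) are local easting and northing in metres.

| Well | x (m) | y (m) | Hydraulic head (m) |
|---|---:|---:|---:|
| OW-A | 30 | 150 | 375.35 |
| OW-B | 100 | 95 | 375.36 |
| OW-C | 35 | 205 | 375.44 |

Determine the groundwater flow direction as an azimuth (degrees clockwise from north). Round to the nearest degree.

221°

Taking OW-A as reference: OW-B−OW-A = (70, -55, +0.01); OW-C−OW-A = (5, 55, +0.09).
Determinant of the coordinate differences = 70·55 − 5·(-55) = 4125.
∂h/∂x = [(+0.01)·55 − (+0.09)·(-55)] / 4125 = +0.001333
∂h/∂y = [70·(+0.09) − 5·(+0.01)] / 4125 = +0.001515
Flow direction (−∇h) has components (-0.001333 E, -0.001515 N).
Azimuth = atan2(E, N) = atan2(-0.001333, -0.001515) = 221.3° ≈ 221°.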